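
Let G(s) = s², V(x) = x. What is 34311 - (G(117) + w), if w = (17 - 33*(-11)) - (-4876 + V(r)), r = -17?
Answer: 15349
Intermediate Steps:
w = 5273 (w = (17 - 33*(-11)) - (-4876 - 17) = (17 + 363) - 1*(-4893) = 380 + 4893 = 5273)
34311 - (G(117) + w) = 34311 - (117² + 5273) = 34311 - (13689 + 5273) = 34311 - 1*18962 = 34311 - 18962 = 15349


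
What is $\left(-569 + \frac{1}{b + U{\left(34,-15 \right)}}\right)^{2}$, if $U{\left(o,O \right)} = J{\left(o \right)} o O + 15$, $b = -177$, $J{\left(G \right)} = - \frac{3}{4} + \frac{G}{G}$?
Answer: $\frac{108539279209}{335241} \approx 3.2377 \cdot 10^{5}$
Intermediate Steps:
$J{\left(G \right)} = \frac{1}{4}$ ($J{\left(G \right)} = \left(-3\right) \frac{1}{4} + 1 = - \frac{3}{4} + 1 = \frac{1}{4}$)
$U{\left(o,O \right)} = 15 + \frac{O o}{4}$ ($U{\left(o,O \right)} = \frac{o}{4} O + 15 = \frac{O o}{4} + 15 = 15 + \frac{O o}{4}$)
$\left(-569 + \frac{1}{b + U{\left(34,-15 \right)}}\right)^{2} = \left(-569 + \frac{1}{-177 + \left(15 + \frac{1}{4} \left(-15\right) 34\right)}\right)^{2} = \left(-569 + \frac{1}{-177 + \left(15 - \frac{255}{2}\right)}\right)^{2} = \left(-569 + \frac{1}{-177 - \frac{225}{2}}\right)^{2} = \left(-569 + \frac{1}{- \frac{579}{2}}\right)^{2} = \left(-569 - \frac{2}{579}\right)^{2} = \left(- \frac{329453}{579}\right)^{2} = \frac{108539279209}{335241}$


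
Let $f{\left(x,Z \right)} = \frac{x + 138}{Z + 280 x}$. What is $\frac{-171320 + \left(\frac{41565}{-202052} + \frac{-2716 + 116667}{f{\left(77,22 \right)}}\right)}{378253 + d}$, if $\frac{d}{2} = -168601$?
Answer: $\frac{489462208574989}{1783303880180} \approx 274.47$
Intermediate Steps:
$d = -337202$ ($d = 2 \left(-168601\right) = -337202$)
$f{\left(x,Z \right)} = \frac{138 + x}{Z + 280 x}$
$\frac{-171320 + \left(\frac{41565}{-202052} + \frac{-2716 + 116667}{f{\left(77,22 \right)}}\right)}{378253 + d} = \frac{-171320 + \left(\frac{41565}{-202052} + \frac{-2716 + 116667}{\frac{1}{22 + 280 \cdot 77} \left(138 + 77\right)}\right)}{378253 - 337202} = \frac{-171320 + \left(41565 \left(- \frac{1}{202052}\right) + \frac{113951}{\frac{1}{22 + 21560} \cdot 215}\right)}{41051} = \left(-171320 - \left(\frac{41565}{202052} - \frac{113951}{\frac{1}{21582} \cdot 215}\right)\right) \frac{1}{41051} = \left(-171320 - \left(\frac{41565}{202052} - \frac{113951}{\frac{215}{21582}}\right)\right) \frac{1}{41051} = \left(-171320 + \left(- \frac{41565}{202052} + 113951 \cdot \frac{21582}{215}\right)\right) \frac{1}{41051} = \left(-171320 + \left(- \frac{41565}{202052} + \frac{2459290482}{215}\right)\right) \frac{1}{41051} = \left(-171320 + \frac{496904551532589}{43441180}\right) \frac{1}{41051} = \frac{489462208574989}{43441180} \cdot \frac{1}{41051} = \frac{489462208574989}{1783303880180}$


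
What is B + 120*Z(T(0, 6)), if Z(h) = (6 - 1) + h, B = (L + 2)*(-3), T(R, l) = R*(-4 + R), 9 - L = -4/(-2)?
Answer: 573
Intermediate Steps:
L = 7 (L = 9 - (-4)/(-2) = 9 - (-4)*(-1)/2 = 9 - 1*2 = 9 - 2 = 7)
B = -27 (B = (7 + 2)*(-3) = 9*(-3) = -27)
Z(h) = 5 + h
B + 120*Z(T(0, 6)) = -27 + 120*(5 + 0*(-4 + 0)) = -27 + 120*(5 + 0*(-4)) = -27 + 120*(5 + 0) = -27 + 120*5 = -27 + 600 = 573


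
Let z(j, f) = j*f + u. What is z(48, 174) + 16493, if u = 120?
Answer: 24965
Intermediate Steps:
z(j, f) = 120 + f*j (z(j, f) = j*f + 120 = f*j + 120 = 120 + f*j)
z(48, 174) + 16493 = (120 + 174*48) + 16493 = (120 + 8352) + 16493 = 8472 + 16493 = 24965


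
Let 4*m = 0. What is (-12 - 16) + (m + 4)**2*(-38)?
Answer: -636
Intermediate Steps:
m = 0 (m = (1/4)*0 = 0)
(-12 - 16) + (m + 4)**2*(-38) = (-12 - 16) + (0 + 4)**2*(-38) = -28 + 4**2*(-38) = -28 + 16*(-38) = -28 - 608 = -636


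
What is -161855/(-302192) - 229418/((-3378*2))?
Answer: 17605444159/510402288 ≈ 34.493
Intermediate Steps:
-161855/(-302192) - 229418/((-3378*2)) = -161855*(-1/302192) - 229418/(-6756) = 161855/302192 - 229418*(-1/6756) = 161855/302192 + 114709/3378 = 17605444159/510402288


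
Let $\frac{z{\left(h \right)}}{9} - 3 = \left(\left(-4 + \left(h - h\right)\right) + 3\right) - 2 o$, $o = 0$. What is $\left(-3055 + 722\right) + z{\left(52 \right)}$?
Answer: $-2315$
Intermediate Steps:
$z{\left(h \right)} = 18$ ($z{\left(h \right)} = 27 + 9 \left(\left(\left(-4 + \left(h - h\right)\right) + 3\right) - 0\right) = 27 + 9 \left(\left(\left(-4 + 0\right) + 3\right) + 0\right) = 27 + 9 \left(\left(-4 + 3\right) + 0\right) = 27 + 9 \left(-1 + 0\right) = 27 + 9 \left(-1\right) = 27 - 9 = 18$)
$\left(-3055 + 722\right) + z{\left(52 \right)} = \left(-3055 + 722\right) + 18 = -2333 + 18 = -2315$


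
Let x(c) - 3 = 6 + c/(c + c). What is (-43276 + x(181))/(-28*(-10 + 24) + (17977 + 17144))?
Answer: -86533/69458 ≈ -1.2458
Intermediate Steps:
x(c) = 19/2 (x(c) = 3 + (6 + c/(c + c)) = 3 + (6 + c/((2*c))) = 3 + (6 + (1/(2*c))*c) = 3 + (6 + ½) = 3 + 13/2 = 19/2)
(-43276 + x(181))/(-28*(-10 + 24) + (17977 + 17144)) = (-43276 + 19/2)/(-28*(-10 + 24) + (17977 + 17144)) = -86533/(2*(-28*14 + 35121)) = -86533/(2*(-392 + 35121)) = -86533/2/34729 = -86533/2*1/34729 = -86533/69458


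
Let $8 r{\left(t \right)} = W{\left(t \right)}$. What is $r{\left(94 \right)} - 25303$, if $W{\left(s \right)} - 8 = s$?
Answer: $- \frac{101161}{4} \approx -25290.0$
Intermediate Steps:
$W{\left(s \right)} = 8 + s$
$r{\left(t \right)} = 1 + \frac{t}{8}$ ($r{\left(t \right)} = \frac{8 + t}{8} = 1 + \frac{t}{8}$)
$r{\left(94 \right)} - 25303 = \left(1 + \frac{1}{8} \cdot 94\right) - 25303 = \left(1 + \frac{47}{4}\right) - 25303 = \frac{51}{4} - 25303 = - \frac{101161}{4}$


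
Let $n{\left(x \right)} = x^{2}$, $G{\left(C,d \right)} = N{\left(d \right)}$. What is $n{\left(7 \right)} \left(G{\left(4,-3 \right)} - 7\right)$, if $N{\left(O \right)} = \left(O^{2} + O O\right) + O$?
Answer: $392$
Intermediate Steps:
$N{\left(O \right)} = O + 2 O^{2}$ ($N{\left(O \right)} = \left(O^{2} + O^{2}\right) + O = 2 O^{2} + O = O + 2 O^{2}$)
$G{\left(C,d \right)} = d \left(1 + 2 d\right)$
$n{\left(7 \right)} \left(G{\left(4,-3 \right)} - 7\right) = 7^{2} \left(- 3 \left(1 + 2 \left(-3\right)\right) - 7\right) = 49 \left(- 3 \left(1 - 6\right) - 7\right) = 49 \left(\left(-3\right) \left(-5\right) - 7\right) = 49 \left(15 - 7\right) = 49 \cdot 8 = 392$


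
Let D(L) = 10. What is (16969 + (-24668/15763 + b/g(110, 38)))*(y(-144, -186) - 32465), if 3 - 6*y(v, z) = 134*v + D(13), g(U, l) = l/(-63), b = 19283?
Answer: 1577044566695225/3593964 ≈ 4.3880e+8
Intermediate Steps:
g(U, l) = -l/63 (g(U, l) = l*(-1/63) = -l/63)
y(v, z) = -7/6 - 67*v/3 (y(v, z) = ½ - (134*v + 10)/6 = ½ - (10 + 134*v)/6 = ½ + (-5/3 - 67*v/3) = -7/6 - 67*v/3)
(16969 + (-24668/15763 + b/g(110, 38)))*(y(-144, -186) - 32465) = (16969 + (-24668/15763 + 19283/((-1/63*38))))*((-7/6 - 67/3*(-144)) - 32465) = (16969 + (-24668*1/15763 + 19283/(-38/63)))*((-7/6 + 3216) - 32465) = (16969 + (-24668/15763 + 19283*(-63/38)))*(19289/6 - 32465) = (16969 + (-24668/15763 - 1214829/38))*(-175501/6) = (16969 - 19150286911/598994)*(-175501/6) = -8985957725/598994*(-175501/6) = 1577044566695225/3593964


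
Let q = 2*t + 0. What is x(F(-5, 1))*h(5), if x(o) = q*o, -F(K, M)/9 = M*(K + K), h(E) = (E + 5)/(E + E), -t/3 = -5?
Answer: 2700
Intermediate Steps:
t = 15 (t = -3*(-5) = 15)
h(E) = (5 + E)/(2*E) (h(E) = (5 + E)/((2*E)) = (5 + E)*(1/(2*E)) = (5 + E)/(2*E))
F(K, M) = -18*K*M (F(K, M) = -9*M*(K + K) = -9*M*2*K = -18*K*M)
q = 30 (q = 2*15 + 0 = 30 + 0 = 30)
x(o) = 30*o
x(F(-5, 1))*h(5) = (30*(-18*(-5)*1))*((½)*(5 + 5)/5) = (30*90)*((½)*(⅕)*10) = 2700*1 = 2700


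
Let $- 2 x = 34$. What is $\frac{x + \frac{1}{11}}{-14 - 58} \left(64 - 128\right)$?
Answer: $- \frac{496}{33} \approx -15.03$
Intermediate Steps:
$x = -17$ ($x = \left(- \frac{1}{2}\right) 34 = -17$)
$\frac{x + \frac{1}{11}}{-14 - 58} \left(64 - 128\right) = \frac{-17 + \frac{1}{11}}{-14 - 58} \left(64 - 128\right) = \frac{-17 + \frac{1}{11}}{-72} \left(-64\right) = \left(- \frac{186}{11}\right) \left(- \frac{1}{72}\right) \left(-64\right) = \frac{31}{132} \left(-64\right) = - \frac{496}{33}$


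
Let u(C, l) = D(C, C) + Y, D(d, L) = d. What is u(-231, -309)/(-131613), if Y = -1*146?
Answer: 377/131613 ≈ 0.0028645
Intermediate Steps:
Y = -146
u(C, l) = -146 + C (u(C, l) = C - 146 = -146 + C)
u(-231, -309)/(-131613) = (-146 - 231)/(-131613) = -377*(-1/131613) = 377/131613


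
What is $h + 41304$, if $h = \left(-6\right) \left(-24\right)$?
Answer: $41448$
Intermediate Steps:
$h = 144$
$h + 41304 = 144 + 41304 = 41448$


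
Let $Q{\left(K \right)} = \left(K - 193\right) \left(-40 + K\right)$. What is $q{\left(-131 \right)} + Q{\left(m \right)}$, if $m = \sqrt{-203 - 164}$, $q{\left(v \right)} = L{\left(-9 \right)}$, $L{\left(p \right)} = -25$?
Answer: $7328 - 233 i \sqrt{367} \approx 7328.0 - 4463.6 i$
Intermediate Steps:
$q{\left(v \right)} = -25$
$m = i \sqrt{367}$ ($m = \sqrt{-367} = i \sqrt{367} \approx 19.157 i$)
$Q{\left(K \right)} = \left(-193 + K\right) \left(-40 + K\right)$
$q{\left(-131 \right)} + Q{\left(m \right)} = -25 + \left(7720 + \left(i \sqrt{367}\right)^{2} - 233 i \sqrt{367}\right) = -25 - \left(-7353 + 233 i \sqrt{367}\right) = -25 + \left(7353 - 233 i \sqrt{367}\right) = 7328 - 233 i \sqrt{367}$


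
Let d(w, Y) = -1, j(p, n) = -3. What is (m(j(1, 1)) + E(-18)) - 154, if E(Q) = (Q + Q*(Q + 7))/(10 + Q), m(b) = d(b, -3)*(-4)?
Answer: -345/2 ≈ -172.50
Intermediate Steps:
m(b) = 4 (m(b) = -1*(-4) = 4)
E(Q) = (Q + Q*(7 + Q))/(10 + Q)
(m(j(1, 1)) + E(-18)) - 154 = (4 - 18*(8 - 18)/(10 - 18)) - 154 = (4 - 18*(-10)/(-8)) - 154 = (4 - 18*(-⅛)*(-10)) - 154 = (4 - 45/2) - 154 = -37/2 - 154 = -345/2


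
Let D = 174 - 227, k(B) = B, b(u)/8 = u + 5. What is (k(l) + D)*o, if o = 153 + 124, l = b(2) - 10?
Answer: -1939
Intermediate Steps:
b(u) = 40 + 8*u (b(u) = 8*(u + 5) = 8*(5 + u) = 40 + 8*u)
l = 46 (l = (40 + 8*2) - 10 = (40 + 16) - 10 = 56 - 10 = 46)
D = -53
o = 277
(k(l) + D)*o = (46 - 53)*277 = -7*277 = -1939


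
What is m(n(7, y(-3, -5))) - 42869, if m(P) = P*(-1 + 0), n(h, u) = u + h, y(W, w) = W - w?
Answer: -42878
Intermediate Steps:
n(h, u) = h + u
m(P) = -P (m(P) = P*(-1) = -P)
m(n(7, y(-3, -5))) - 42869 = -(7 + (-3 - 1*(-5))) - 42869 = -(7 + (-3 + 5)) - 42869 = -(7 + 2) - 42869 = -1*9 - 42869 = -9 - 42869 = -42878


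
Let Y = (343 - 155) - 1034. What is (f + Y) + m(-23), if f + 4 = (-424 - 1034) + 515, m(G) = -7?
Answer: -1800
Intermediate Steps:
Y = -846 (Y = 188 - 1034 = -846)
f = -947 (f = -4 + ((-424 - 1034) + 515) = -4 + (-1458 + 515) = -4 - 943 = -947)
(f + Y) + m(-23) = (-947 - 846) - 7 = -1793 - 7 = -1800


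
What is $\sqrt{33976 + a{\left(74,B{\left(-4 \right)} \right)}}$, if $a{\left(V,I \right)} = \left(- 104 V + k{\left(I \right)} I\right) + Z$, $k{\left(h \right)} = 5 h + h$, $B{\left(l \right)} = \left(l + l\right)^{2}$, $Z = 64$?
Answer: $2 \sqrt{12730} \approx 225.65$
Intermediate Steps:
$B{\left(l \right)} = 4 l^{2}$ ($B{\left(l \right)} = \left(2 l\right)^{2} = 4 l^{2}$)
$k{\left(h \right)} = 6 h$
$a{\left(V,I \right)} = 64 - 104 V + 6 I^{2}$ ($a{\left(V,I \right)} = \left(- 104 V + 6 I I\right) + 64 = \left(- 104 V + 6 I^{2}\right) + 64 = 64 - 104 V + 6 I^{2}$)
$\sqrt{33976 + a{\left(74,B{\left(-4 \right)} \right)}} = \sqrt{33976 + \left(64 - 7696 + 6 \left(4 \left(-4\right)^{2}\right)^{2}\right)} = \sqrt{33976 + \left(64 - 7696 + 6 \left(4 \cdot 16\right)^{2}\right)} = \sqrt{33976 + \left(64 - 7696 + 6 \cdot 64^{2}\right)} = \sqrt{33976 + \left(64 - 7696 + 6 \cdot 4096\right)} = \sqrt{33976 + \left(64 - 7696 + 24576\right)} = \sqrt{33976 + 16944} = \sqrt{50920} = 2 \sqrt{12730}$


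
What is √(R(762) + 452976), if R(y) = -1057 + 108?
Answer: √452027 ≈ 672.33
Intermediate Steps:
R(y) = -949
√(R(762) + 452976) = √(-949 + 452976) = √452027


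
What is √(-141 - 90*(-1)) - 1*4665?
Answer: -4665 + I*√51 ≈ -4665.0 + 7.1414*I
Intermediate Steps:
√(-141 - 90*(-1)) - 1*4665 = √(-141 + 90) - 4665 = √(-51) - 4665 = I*√51 - 4665 = -4665 + I*√51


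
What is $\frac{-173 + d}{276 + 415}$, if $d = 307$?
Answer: $\frac{134}{691} \approx 0.19392$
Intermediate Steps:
$\frac{-173 + d}{276 + 415} = \frac{-173 + 307}{276 + 415} = \frac{134}{691}$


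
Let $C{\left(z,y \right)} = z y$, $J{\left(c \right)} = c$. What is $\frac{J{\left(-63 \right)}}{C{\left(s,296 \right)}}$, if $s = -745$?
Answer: $\frac{63}{220520} \approx 0.00028569$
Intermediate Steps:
$C{\left(z,y \right)} = y z$
$\frac{J{\left(-63 \right)}}{C{\left(s,296 \right)}} = - \frac{63}{296 \left(-745\right)} = - \frac{63}{-220520} = \left(-63\right) \left(- \frac{1}{220520}\right) = \frac{63}{220520}$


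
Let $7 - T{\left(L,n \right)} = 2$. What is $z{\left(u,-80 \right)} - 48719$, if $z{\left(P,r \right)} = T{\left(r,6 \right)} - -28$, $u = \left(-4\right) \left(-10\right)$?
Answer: $-48686$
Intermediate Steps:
$u = 40$
$T{\left(L,n \right)} = 5$ ($T{\left(L,n \right)} = 7 - 2 = 5$)
$z{\left(P,r \right)} = 33$ ($z{\left(P,r \right)} = 5 - -28 = 5 + 28 = 33$)
$z{\left(u,-80 \right)} - 48719 = 33 - 48719 = -48686$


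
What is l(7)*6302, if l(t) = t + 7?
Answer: 88228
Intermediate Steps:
l(t) = 7 + t
l(7)*6302 = (7 + 7)*6302 = 14*6302 = 88228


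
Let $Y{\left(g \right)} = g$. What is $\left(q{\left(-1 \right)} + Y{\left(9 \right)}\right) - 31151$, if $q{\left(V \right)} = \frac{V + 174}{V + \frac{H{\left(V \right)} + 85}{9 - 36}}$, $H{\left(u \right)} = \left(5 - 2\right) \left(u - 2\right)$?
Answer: $- \frac{3212297}{103} \approx -31187.0$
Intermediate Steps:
$H{\left(u \right)} = -6 + 3 u$ ($H{\left(u \right)} = 3 \left(-2 + u\right) = -6 + 3 u$)
$q{\left(V \right)} = \frac{174 + V}{- \frac{79}{27} + \frac{8 V}{9}}$ ($q{\left(V \right)} = \frac{V + 174}{V + \frac{\left(-6 + 3 V\right) + 85}{9 - 36}} = \frac{174 + V}{V + \frac{79 + 3 V}{-27}} = \frac{174 + V}{V + \left(79 + 3 V\right) \left(- \frac{1}{27}\right)} = \frac{174 + V}{V - \left(\frac{79}{27} + \frac{V}{9}\right)} = \frac{174 + V}{- \frac{79}{27} + \frac{8 V}{9}}$)
$\left(q{\left(-1 \right)} + Y{\left(9 \right)}\right) - 31151 = \left(\frac{27 \left(174 - 1\right)}{-79 + 24 \left(-1\right)} + 9\right) - 31151 = \left(27 \frac{1}{-79 - 24} \cdot 173 + 9\right) - 31151 = \left(27 \frac{1}{-103} \cdot 173 + 9\right) - 31151 = \left(27 \left(- \frac{1}{103}\right) 173 + 9\right) - 31151 = \left(- \frac{4671}{103} + 9\right) - 31151 = - \frac{3744}{103} - 31151 = - \frac{3212297}{103}$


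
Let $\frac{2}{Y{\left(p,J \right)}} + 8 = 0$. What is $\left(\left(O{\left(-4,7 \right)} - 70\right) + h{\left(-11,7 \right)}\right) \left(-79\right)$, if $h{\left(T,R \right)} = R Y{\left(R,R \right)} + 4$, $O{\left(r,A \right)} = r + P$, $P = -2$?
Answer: $\frac{23305}{4} \approx 5826.3$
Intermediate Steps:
$O{\left(r,A \right)} = -2 + r$ ($O{\left(r,A \right)} = r - 2 = -2 + r$)
$Y{\left(p,J \right)} = - \frac{1}{4}$ ($Y{\left(p,J \right)} = \frac{2}{-8 + 0} = \frac{2}{-8} = 2 \left(- \frac{1}{8}\right) = - \frac{1}{4}$)
$h{\left(T,R \right)} = 4 - \frac{R}{4}$ ($h{\left(T,R \right)} = R \left(- \frac{1}{4}\right) + 4 = - \frac{R}{4} + 4 = 4 - \frac{R}{4}$)
$\left(\left(O{\left(-4,7 \right)} - 70\right) + h{\left(-11,7 \right)}\right) \left(-79\right) = \left(\left(\left(-2 - 4\right) - 70\right) + \left(4 - \frac{7}{4}\right)\right) \left(-79\right) = \left(\left(-6 - 70\right) + \left(4 - \frac{7}{4}\right)\right) \left(-79\right) = \left(-76 + \frac{9}{4}\right) \left(-79\right) = \left(- \frac{295}{4}\right) \left(-79\right) = \frac{23305}{4}$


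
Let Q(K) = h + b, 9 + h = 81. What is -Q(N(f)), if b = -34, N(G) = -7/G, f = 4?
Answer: -38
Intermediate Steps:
h = 72 (h = -9 + 81 = 72)
Q(K) = 38 (Q(K) = 72 - 34 = 38)
-Q(N(f)) = -1*38 = -38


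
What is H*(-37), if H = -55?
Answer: 2035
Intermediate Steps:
H*(-37) = -55*(-37) = 2035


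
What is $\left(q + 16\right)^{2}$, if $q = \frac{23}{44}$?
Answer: $\frac{528529}{1936} \approx 273.0$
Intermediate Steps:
$q = \frac{23}{44}$ ($q = 23 \cdot \frac{1}{44} = \frac{23}{44} \approx 0.52273$)
$\left(q + 16\right)^{2} = \left(\frac{23}{44} + 16\right)^{2} = \left(\frac{727}{44}\right)^{2} = \frac{528529}{1936}$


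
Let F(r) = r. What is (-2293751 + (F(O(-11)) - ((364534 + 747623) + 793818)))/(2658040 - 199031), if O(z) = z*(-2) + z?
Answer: -4199715/2459009 ≈ -1.7079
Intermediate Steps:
O(z) = -z (O(z) = -2*z + z = -z)
(-2293751 + (F(O(-11)) - ((364534 + 747623) + 793818)))/(2658040 - 199031) = (-2293751 + (-1*(-11) - ((364534 + 747623) + 793818)))/(2658040 - 199031) = (-2293751 + (11 - (1112157 + 793818)))/2459009 = (-2293751 + (11 - 1*1905975))*(1/2459009) = (-2293751 + (11 - 1905975))*(1/2459009) = (-2293751 - 1905964)*(1/2459009) = -4199715*1/2459009 = -4199715/2459009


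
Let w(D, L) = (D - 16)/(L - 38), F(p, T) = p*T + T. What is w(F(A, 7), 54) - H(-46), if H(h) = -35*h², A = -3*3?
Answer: 148111/2 ≈ 74056.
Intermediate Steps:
A = -9
F(p, T) = T + T*p (F(p, T) = T*p + T = T + T*p)
w(D, L) = (-16 + D)/(-38 + L)
w(F(A, 7), 54) - H(-46) = (-16 + 7*(1 - 9))/(-38 + 54) - (-35)*(-46)² = (-16 + 7*(-8))/16 - (-35)*2116 = (-16 - 56)/16 - 1*(-74060) = (1/16)*(-72) + 74060 = -9/2 + 74060 = 148111/2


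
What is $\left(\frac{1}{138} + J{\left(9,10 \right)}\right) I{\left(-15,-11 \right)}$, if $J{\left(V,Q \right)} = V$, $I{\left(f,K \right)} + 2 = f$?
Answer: $- \frac{21131}{138} \approx -153.12$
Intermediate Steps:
$I{\left(f,K \right)} = -2 + f$
$\left(\frac{1}{138} + J{\left(9,10 \right)}\right) I{\left(-15,-11 \right)} = \left(\frac{1}{138} + 9\right) \left(-2 - 15\right) = \left(\frac{1}{138} + 9\right) \left(-17\right) = \frac{1243}{138} \left(-17\right) = - \frac{21131}{138}$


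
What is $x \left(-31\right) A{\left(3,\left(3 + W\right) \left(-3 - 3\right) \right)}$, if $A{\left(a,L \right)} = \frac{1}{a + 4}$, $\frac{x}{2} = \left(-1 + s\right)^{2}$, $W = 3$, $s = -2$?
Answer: $- \frac{558}{7} \approx -79.714$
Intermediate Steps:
$x = 18$ ($x = 2 \left(-1 - 2\right)^{2} = 2 \left(-3\right)^{2} = 2 \cdot 9 = 18$)
$A{\left(a,L \right)} = \frac{1}{4 + a}$
$x \left(-31\right) A{\left(3,\left(3 + W\right) \left(-3 - 3\right) \right)} = \frac{18 \left(-31\right)}{4 + 3} = - \frac{558}{7}$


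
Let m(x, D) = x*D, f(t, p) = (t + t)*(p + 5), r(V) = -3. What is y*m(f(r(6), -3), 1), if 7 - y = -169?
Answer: -2112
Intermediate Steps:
y = 176 (y = 7 - 1*(-169) = 7 + 169 = 176)
f(t, p) = 2*t*(5 + p) (f(t, p) = (2*t)*(5 + p) = 2*t*(5 + p))
m(x, D) = D*x
y*m(f(r(6), -3), 1) = 176*(1*(2*(-3)*(5 - 3))) = 176*(1*(2*(-3)*2)) = 176*(1*(-12)) = 176*(-12) = -2112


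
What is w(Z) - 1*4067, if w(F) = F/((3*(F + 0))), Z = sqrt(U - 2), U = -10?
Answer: -12200/3 ≈ -4066.7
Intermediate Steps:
Z = 2*I*sqrt(3) (Z = sqrt(-10 - 2) = sqrt(-12) = 2*I*sqrt(3) ≈ 3.4641*I)
w(F) = 1/3 (w(F) = F/((3*F)) = F*(1/(3*F)) = 1/3)
w(Z) - 1*4067 = 1/3 - 1*4067 = 1/3 - 4067 = -12200/3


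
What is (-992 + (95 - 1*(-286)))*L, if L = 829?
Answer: -506519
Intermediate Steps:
(-992 + (95 - 1*(-286)))*L = (-992 + (95 - 1*(-286)))*829 = (-992 + (95 + 286))*829 = (-992 + 381)*829 = -611*829 = -506519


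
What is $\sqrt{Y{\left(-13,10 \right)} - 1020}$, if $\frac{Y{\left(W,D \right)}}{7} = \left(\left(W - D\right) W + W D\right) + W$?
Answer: $6 \sqrt{2} \approx 8.4853$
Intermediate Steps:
$Y{\left(W,D \right)} = 7 W + 7 D W + 7 W \left(W - D\right)$ ($Y{\left(W,D \right)} = 7 \left(\left(\left(W - D\right) W + W D\right) + W\right) = 7 \left(\left(W \left(W - D\right) + D W\right) + W\right) = 7 \left(\left(D W + W \left(W - D\right)\right) + W\right) = 7 \left(W + D W + W \left(W - D\right)\right) = 7 W + 7 D W + 7 W \left(W - D\right)$)
$\sqrt{Y{\left(-13,10 \right)} - 1020} = \sqrt{7 \left(-13\right) \left(1 - 13\right) - 1020} = \sqrt{7 \left(-13\right) \left(-12\right) - 1020} = \sqrt{1092 - 1020} = \sqrt{72} = 6 \sqrt{2}$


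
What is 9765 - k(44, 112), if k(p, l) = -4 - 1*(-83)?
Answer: 9686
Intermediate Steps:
k(p, l) = 79 (k(p, l) = -4 + 83 = 79)
9765 - k(44, 112) = 9765 - 1*79 = 9765 - 79 = 9686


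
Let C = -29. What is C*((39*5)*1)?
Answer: -5655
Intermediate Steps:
C*((39*5)*1) = -29*39*5 = -5655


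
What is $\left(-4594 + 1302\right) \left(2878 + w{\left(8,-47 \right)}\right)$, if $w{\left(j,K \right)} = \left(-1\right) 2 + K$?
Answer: $-9313068$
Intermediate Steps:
$w{\left(j,K \right)} = -2 + K$
$\left(-4594 + 1302\right) \left(2878 + w{\left(8,-47 \right)}\right) = \left(-4594 + 1302\right) \left(2878 - 49\right) = - 3292 \left(2878 - 49\right) = \left(-3292\right) 2829 = -9313068$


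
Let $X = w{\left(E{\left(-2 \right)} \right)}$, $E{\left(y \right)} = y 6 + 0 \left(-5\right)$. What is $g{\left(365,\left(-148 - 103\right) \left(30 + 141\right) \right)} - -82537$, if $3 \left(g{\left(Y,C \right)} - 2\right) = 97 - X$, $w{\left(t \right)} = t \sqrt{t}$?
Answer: $\frac{247714}{3} + 8 i \sqrt{3} \approx 82571.0 + 13.856 i$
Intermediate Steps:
$E{\left(y \right)} = 6 y$ ($E{\left(y \right)} = 6 y + 0 = 6 y$)
$w{\left(t \right)} = t^{\frac{3}{2}}$
$X = - 24 i \sqrt{3}$ ($X = \left(6 \left(-2\right)\right)^{\frac{3}{2}} = \left(-12\right)^{\frac{3}{2}} = - 24 i \sqrt{3} \approx - 41.569 i$)
$g{\left(Y,C \right)} = \frac{103}{3} + 8 i \sqrt{3}$ ($g{\left(Y,C \right)} = 2 + \frac{97 - - 24 i \sqrt{3}}{3} = 2 + \frac{97 + 24 i \sqrt{3}}{3} = 2 + \left(\frac{97}{3} + 8 i \sqrt{3}\right) = \frac{103}{3} + 8 i \sqrt{3}$)
$g{\left(365,\left(-148 - 103\right) \left(30 + 141\right) \right)} - -82537 = \left(\frac{103}{3} + 8 i \sqrt{3}\right) - -82537 = \left(\frac{103}{3} + 8 i \sqrt{3}\right) + 82537 = \frac{247714}{3} + 8 i \sqrt{3}$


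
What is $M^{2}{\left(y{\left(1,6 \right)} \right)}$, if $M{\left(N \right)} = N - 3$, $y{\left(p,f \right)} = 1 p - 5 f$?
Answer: $1024$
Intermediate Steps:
$y{\left(p,f \right)} = p - 5 f$
$M{\left(N \right)} = -3 + N$ ($M{\left(N \right)} = N - 3 = -3 + N$)
$M^{2}{\left(y{\left(1,6 \right)} \right)} = \left(-3 + \left(1 - 30\right)\right)^{2} = \left(-3 - 29\right)^{2} = \left(-32\right)^{2} = 1024$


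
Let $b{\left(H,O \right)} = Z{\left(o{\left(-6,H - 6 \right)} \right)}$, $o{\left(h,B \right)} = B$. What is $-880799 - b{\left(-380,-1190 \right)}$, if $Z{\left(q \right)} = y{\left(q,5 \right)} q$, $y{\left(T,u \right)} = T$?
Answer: $-1029795$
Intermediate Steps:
$Z{\left(q \right)} = q^{2}$ ($Z{\left(q \right)} = q q = q^{2}$)
$b{\left(H,O \right)} = \left(-6 + H\right)^{2}$ ($b{\left(H,O \right)} = \left(H - 6\right)^{2} = \left(-6 + H\right)^{2}$)
$-880799 - b{\left(-380,-1190 \right)} = -880799 - \left(-6 - 380\right)^{2} = -880799 - \left(-386\right)^{2} = -880799 - 148996 = -1029795$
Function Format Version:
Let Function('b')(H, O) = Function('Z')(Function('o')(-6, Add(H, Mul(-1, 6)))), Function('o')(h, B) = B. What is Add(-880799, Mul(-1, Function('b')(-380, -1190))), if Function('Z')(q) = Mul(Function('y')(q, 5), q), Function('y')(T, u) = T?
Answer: -1029795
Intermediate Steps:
Function('Z')(q) = Pow(q, 2) (Function('Z')(q) = Mul(q, q) = Pow(q, 2))
Function('b')(H, O) = Pow(Add(-6, H), 2) (Function('b')(H, O) = Pow(Add(H, Mul(-1, 6)), 2) = Pow(Add(H, -6), 2) = Pow(Add(-6, H), 2))
Add(-880799, Mul(-1, Function('b')(-380, -1190))) = Add(-880799, Mul(-1, Pow(Add(-6, -380), 2))) = Add(-880799, Mul(-1, Pow(-386, 2))) = Add(-880799, Mul(-1, 148996)) = Add(-880799, -148996) = -1029795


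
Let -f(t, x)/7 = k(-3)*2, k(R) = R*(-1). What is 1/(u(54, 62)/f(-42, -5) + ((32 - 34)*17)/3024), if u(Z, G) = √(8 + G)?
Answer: 25704/90431 - 54432*√70/90431 ≈ -4.7518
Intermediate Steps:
k(R) = -R
f(t, x) = -42 (f(t, x) = -7*(-1*(-3))*2 = -21*2 = -7*6 = -42)
1/(u(54, 62)/f(-42, -5) + ((32 - 34)*17)/3024) = 1/(√(8 + 62)/(-42) + ((32 - 34)*17)/3024) = 1/(√70*(-1/42) - 2*17*(1/3024)) = 1/(-√70/42 - 34*1/3024) = 1/(-√70/42 - 17/1512) = 1/(-17/1512 - √70/42)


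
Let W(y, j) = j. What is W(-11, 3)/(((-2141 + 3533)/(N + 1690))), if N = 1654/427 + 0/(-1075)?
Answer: 180821/49532 ≈ 3.6506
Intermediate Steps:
N = 1654/427 (N = 1654*(1/427) + 0*(-1/1075) = 1654/427 + 0 = 1654/427 ≈ 3.8735)
W(-11, 3)/(((-2141 + 3533)/(N + 1690))) = 3/(((-2141 + 3533)/(1654/427 + 1690))) = 3/((1392/(723284/427))) = 3/((1392*(427/723284))) = 3/(148596/180821) = 3*(180821/148596) = 180821/49532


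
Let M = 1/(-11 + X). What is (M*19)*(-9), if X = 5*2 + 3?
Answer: -171/2 ≈ -85.500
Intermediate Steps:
X = 13 (X = 10 + 3 = 13)
M = 1/2 (M = 1/(-11 + 13) = 1/2 ≈ 0.50000)
(M*19)*(-9) = ((1/2)*19)*(-9) = (19/2)*(-9) = -171/2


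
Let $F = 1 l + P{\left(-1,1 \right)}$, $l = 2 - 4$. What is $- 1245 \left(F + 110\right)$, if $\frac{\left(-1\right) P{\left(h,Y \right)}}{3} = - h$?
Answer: $-130725$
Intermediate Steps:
$l = -2$ ($l = 2 - 4 = -2$)
$P{\left(h,Y \right)} = 3 h$ ($P{\left(h,Y \right)} = - 3 \left(- h\right) = 3 h$)
$F = -5$ ($F = 1 \left(-2\right) + 3 \left(-1\right) = -2 - 3 = -5$)
$- 1245 \left(F + 110\right) = - 1245 \left(-5 + 110\right) = \left(-1245\right) 105 = -130725$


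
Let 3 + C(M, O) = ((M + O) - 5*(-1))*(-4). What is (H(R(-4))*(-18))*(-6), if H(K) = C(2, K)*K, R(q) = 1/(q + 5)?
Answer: -3780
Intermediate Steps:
C(M, O) = -23 - 4*M - 4*O (C(M, O) = -3 + ((M + O) - 5*(-1))*(-4) = -3 + ((M + O) + 5)*(-4) = -3 + (5 + M + O)*(-4) = -3 + (-20 - 4*M - 4*O) = -23 - 4*M - 4*O)
R(q) = 1/(5 + q)
H(K) = K*(-31 - 4*K) (H(K) = (-23 - 4*2 - 4*K)*K = (-23 - 8 - 4*K)*K = (-31 - 4*K)*K = K*(-31 - 4*K))
(H(R(-4))*(-18))*(-6) = (-(31 + 4/(5 - 4))/(5 - 4)*(-18))*(-6) = (-1*(31 + 4/1)/1*(-18))*(-6) = (-1*1*(31 + 4*1)*(-18))*(-6) = (-1*1*(31 + 4)*(-18))*(-6) = (-1*1*35*(-18))*(-6) = -35*(-18)*(-6) = 630*(-6) = -3780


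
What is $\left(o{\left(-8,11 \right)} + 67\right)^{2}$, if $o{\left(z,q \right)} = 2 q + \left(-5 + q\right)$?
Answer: $9025$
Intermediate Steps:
$o{\left(z,q \right)} = -5 + 3 q$
$\left(o{\left(-8,11 \right)} + 67\right)^{2} = \left(\left(-5 + 3 \cdot 11\right) + 67\right)^{2} = \left(\left(-5 + 33\right) + 67\right)^{2} = \left(28 + 67\right)^{2} = 95^{2} = 9025$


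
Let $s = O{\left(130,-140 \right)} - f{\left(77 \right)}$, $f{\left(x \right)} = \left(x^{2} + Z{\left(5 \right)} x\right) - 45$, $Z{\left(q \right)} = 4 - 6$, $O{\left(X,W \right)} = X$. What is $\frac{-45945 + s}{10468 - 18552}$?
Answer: $\frac{51545}{8084} \approx 6.3762$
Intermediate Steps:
$Z{\left(q \right)} = -2$ ($Z{\left(q \right)} = 4 - 6 = -2$)
$f{\left(x \right)} = -45 + x^{2} - 2 x$ ($f{\left(x \right)} = \left(x^{2} - 2 x\right) - 45 = -45 + x^{2} - 2 x$)
$s = -5600$ ($s = 130 - \left(-45 + 77^{2} - 154\right) = 130 - \left(-45 + 5929 - 154\right) = 130 - 5730 = -5600$)
$\frac{-45945 + s}{10468 - 18552} = \frac{-45945 - 5600}{10468 - 18552} = - \frac{51545}{-8084} = \left(-51545\right) \left(- \frac{1}{8084}\right) = \frac{51545}{8084}$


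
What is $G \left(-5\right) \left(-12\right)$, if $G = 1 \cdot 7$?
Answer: $420$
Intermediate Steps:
$G = 7$
$G \left(-5\right) \left(-12\right) = 7 \left(-5\right) \left(-12\right) = \left(-35\right) \left(-12\right) = 420$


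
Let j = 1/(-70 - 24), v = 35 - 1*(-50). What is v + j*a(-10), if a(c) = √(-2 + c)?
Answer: 85 - I*√3/47 ≈ 85.0 - 0.036852*I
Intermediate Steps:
v = 85 (v = 35 + 50 = 85)
j = -1/94 (j = 1/(-94) = -1/94 ≈ -0.010638)
v + j*a(-10) = 85 - √(-2 - 10)/94 = 85 - I*√3/47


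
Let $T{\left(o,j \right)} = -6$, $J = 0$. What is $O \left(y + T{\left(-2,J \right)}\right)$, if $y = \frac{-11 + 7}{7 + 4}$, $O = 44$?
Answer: $-280$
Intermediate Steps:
$y = - \frac{4}{11} \approx -0.36364$
$O \left(y + T{\left(-2,J \right)}\right) = 44 \left(- \frac{4}{11} - 6\right) = 44 \left(- \frac{70}{11}\right) = -280$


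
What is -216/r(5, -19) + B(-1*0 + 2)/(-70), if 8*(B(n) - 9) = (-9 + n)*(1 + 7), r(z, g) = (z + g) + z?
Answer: 839/35 ≈ 23.971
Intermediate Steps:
r(z, g) = g + 2*z (r(z, g) = (g + z) + z = g + 2*z)
B(n) = n (B(n) = 9 + ((-9 + n)*(1 + 7))/8 = 9 + ((-9 + n)*8)/8 = 9 + (-72 + 8*n)/8 = 9 + (-9 + n) = n)
-216/r(5, -19) + B(-1*0 + 2)/(-70) = -216/(-19 + 2*5) + (-1*0 + 2)/(-70) = -216/(-19 + 10) + (0 + 2)*(-1/70) = -216/(-9) + 2*(-1/70) = -216*(-1/9) - 1/35 = 24 - 1/35 = 839/35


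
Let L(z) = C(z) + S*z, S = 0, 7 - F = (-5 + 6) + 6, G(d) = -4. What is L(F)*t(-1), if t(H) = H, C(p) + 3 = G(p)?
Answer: 7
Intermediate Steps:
C(p) = -7 (C(p) = -3 - 4 = -7)
F = 0 (F = 7 - ((-5 + 6) + 6) = 7 - (1 + 6) = 7 - 1*7 = 7 - 7 = 0)
L(z) = -7 (L(z) = -7 + 0*z = -7 + 0 = -7)
L(F)*t(-1) = -7*(-1) = 7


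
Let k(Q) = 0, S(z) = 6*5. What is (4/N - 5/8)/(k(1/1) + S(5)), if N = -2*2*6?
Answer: -19/720 ≈ -0.026389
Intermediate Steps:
S(z) = 30
N = -24 (N = -4*6 = -24)
(4/N - 5/8)/(k(1/1) + S(5)) = (4/(-24) - 5/8)/(0 + 30) = (4*(-1/24) - 5*1/8)/30 = (-1/6 - 5/8)*(1/30) = -19/24*1/30 = -19/720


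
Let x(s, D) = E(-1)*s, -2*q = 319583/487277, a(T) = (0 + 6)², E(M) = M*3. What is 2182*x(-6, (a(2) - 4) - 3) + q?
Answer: 38276263321/974554 ≈ 39276.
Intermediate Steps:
E(M) = 3*M
a(T) = 36 (a(T) = 6² = 36)
q = -319583/974554 (q = -319583/(2*487277) = -½*319583/487277 = -319583/974554 ≈ -0.32793)
x(s, D) = -3*s (x(s, D) = (3*(-1))*s = -3*s)
2182*x(-6, (a(2) - 4) - 3) + q = 2182*(-3*(-6)) - 319583/974554 = 2182*18 - 319583/974554 = 39276 - 319583/974554 = 38276263321/974554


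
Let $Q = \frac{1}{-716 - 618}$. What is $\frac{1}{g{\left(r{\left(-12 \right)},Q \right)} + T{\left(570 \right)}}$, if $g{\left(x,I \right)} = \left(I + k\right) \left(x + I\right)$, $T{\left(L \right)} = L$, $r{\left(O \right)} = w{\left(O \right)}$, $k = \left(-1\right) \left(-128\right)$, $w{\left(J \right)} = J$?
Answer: $- \frac{1779556}{1719205839} \approx -0.0010351$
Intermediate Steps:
$k = 128$
$r{\left(O \right)} = O$
$Q = - \frac{1}{1334}$ ($Q = \frac{1}{-1334} = - \frac{1}{1334} \approx -0.00074963$)
$g{\left(x,I \right)} = \left(128 + I\right) \left(I + x\right)$ ($g{\left(x,I \right)} = \left(I + 128\right) \left(x + I\right) = \left(128 + I\right) \left(I + x\right)$)
$\frac{1}{g{\left(r{\left(-12 \right)},Q \right)} + T{\left(570 \right)}} = \frac{1}{\left(\left(- \frac{1}{1334}\right)^{2} + 128 \left(- \frac{1}{1334}\right) + 128 \left(-12\right) - - \frac{6}{667}\right) + 570} = \frac{1}{\left(\frac{1}{1779556} - \frac{64}{667} - 1536 + \frac{6}{667}\right) + 570} = \frac{1}{- \frac{2733552759}{1779556} + 570} = \frac{1}{- \frac{1719205839}{1779556}} = - \frac{1779556}{1719205839}$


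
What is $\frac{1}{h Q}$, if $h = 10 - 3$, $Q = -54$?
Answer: $- \frac{1}{378} \approx -0.0026455$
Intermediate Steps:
$h = 7$ ($h = 10 - 3 = 7$)
$\frac{1}{h Q} = \frac{1}{7 \left(-54\right)} = \frac{1}{-378} = - \frac{1}{378}$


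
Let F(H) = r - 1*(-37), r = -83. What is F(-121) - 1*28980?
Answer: -29026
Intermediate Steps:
F(H) = -46 (F(H) = -83 - 1*(-37) = -83 + 37 = -46)
F(-121) - 1*28980 = -46 - 1*28980 = -46 - 28980 = -29026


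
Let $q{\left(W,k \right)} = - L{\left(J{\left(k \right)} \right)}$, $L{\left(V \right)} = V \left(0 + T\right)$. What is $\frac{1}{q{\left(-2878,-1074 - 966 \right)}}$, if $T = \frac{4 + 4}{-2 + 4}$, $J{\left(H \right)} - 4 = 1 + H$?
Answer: $\frac{1}{8140} \approx 0.00012285$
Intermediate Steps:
$J{\left(H \right)} = 5 + H$ ($J{\left(H \right)} = 4 + \left(1 + H\right) = 5 + H$)
$T = 4$ ($T = \frac{8}{2} = 8 \cdot \frac{1}{2} = 4$)
$L{\left(V \right)} = 4 V$ ($L{\left(V \right)} = V \left(0 + 4\right) = V 4 = 4 V$)
$q{\left(W,k \right)} = -20 - 4 k$ ($q{\left(W,k \right)} = - 4 \left(5 + k\right) = - (20 + 4 k) = -20 - 4 k$)
$\frac{1}{q{\left(-2878,-1074 - 966 \right)}} = \frac{1}{-20 - 4 \left(-1074 - 966\right)} = \frac{1}{-20 - -8160} = \frac{1}{-20 + 8160} = \frac{1}{8140}$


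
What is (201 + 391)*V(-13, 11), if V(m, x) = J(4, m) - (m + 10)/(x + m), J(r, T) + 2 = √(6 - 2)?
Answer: -888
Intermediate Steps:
J(r, T) = 0 (J(r, T) = -2 + √(6 - 2) = -2 + √4 = -2 + 2 = 0)
V(m, x) = -(10 + m)/(m + x) (V(m, x) = 0 - (m + 10)/(x + m) = 0 - (10 + m)/(m + x) = -(10 + m)/(m + x))
(201 + 391)*V(-13, 11) = (201 + 391)*((-10 - 1*(-13))/(-13 + 11)) = 592*((-10 + 13)/(-2)) = 592*(-½*3) = 592*(-3/2) = -888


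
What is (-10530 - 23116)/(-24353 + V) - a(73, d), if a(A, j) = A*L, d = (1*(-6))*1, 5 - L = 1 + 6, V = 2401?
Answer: 1619319/10976 ≈ 147.53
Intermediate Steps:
L = -2 (L = 5 - (1 + 6) = 5 - 1*7 = 5 - 7 = -2)
d = -6 (d = -6*1 = -6)
a(A, j) = -2*A (a(A, j) = A*(-2) = -2*A)
(-10530 - 23116)/(-24353 + V) - a(73, d) = (-10530 - 23116)/(-24353 + 2401) - (-2)*73 = -33646/(-21952) - 1*(-146) = -33646*(-1/21952) + 146 = 16823/10976 + 146 = 1619319/10976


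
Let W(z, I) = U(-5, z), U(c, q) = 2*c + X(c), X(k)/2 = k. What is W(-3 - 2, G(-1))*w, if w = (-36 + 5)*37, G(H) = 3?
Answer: 22940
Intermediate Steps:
X(k) = 2*k
U(c, q) = 4*c (U(c, q) = 2*c + 2*c = 4*c)
w = -1147 (w = -31*37 = -1147)
W(z, I) = -20 (W(z, I) = 4*(-5) = -20)
W(-3 - 2, G(-1))*w = -20*(-1147) = 22940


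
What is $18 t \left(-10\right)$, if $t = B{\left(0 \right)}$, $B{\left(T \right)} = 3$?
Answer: $-540$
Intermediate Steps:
$t = 3$
$18 t \left(-10\right) = 18 \cdot 3 \left(-10\right) = 54 \left(-10\right) = -540$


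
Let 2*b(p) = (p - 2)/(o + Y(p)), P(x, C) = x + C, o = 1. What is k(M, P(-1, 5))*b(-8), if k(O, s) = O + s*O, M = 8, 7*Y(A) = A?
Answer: 1400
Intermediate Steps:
Y(A) = A/7
P(x, C) = C + x
b(p) = (-2 + p)/(2*(1 + p/7)) (b(p) = ((p - 2)/(1 + p/7))/2 = ((-2 + p)/(1 + p/7))/2 = (-2 + p)/(2*(1 + p/7)))
k(O, s) = O + O*s
k(M, P(-1, 5))*b(-8) = (8*(1 + (5 - 1)))*(7*(-2 - 8)/(2*(7 - 8))) = (8*(1 + 4))*((7/2)*(-10)/(-1)) = (8*5)*((7/2)*(-1)*(-10)) = 40*35 = 1400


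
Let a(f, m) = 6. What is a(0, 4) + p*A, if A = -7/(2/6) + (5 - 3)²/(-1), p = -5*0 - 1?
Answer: 31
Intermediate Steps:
p = -1 (p = 0 - 1 = -1)
A = -25 (A = -7/(2*(⅙)) + 2²*(-1) = -7/⅓ + 4*(-1) = -7*3 - 4 = -21 - 4 = -25)
a(0, 4) + p*A = 6 - 1*(-25) = 6 + 25 = 31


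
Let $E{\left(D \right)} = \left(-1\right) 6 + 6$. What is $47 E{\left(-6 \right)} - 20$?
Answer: $-20$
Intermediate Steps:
$E{\left(D \right)} = 0$ ($E{\left(D \right)} = -6 + 6 = 0$)
$47 E{\left(-6 \right)} - 20 = 47 \cdot 0 - 20 = 0 - 20 = -20$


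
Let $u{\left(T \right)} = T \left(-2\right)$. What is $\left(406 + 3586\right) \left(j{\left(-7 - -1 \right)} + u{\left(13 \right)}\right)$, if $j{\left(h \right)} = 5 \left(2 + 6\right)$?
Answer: $55888$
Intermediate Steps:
$u{\left(T \right)} = - 2 T$
$j{\left(h \right)} = 40$ ($j{\left(h \right)} = 5 \cdot 8 = 40$)
$\left(406 + 3586\right) \left(j{\left(-7 - -1 \right)} + u{\left(13 \right)}\right) = \left(406 + 3586\right) \left(40 - 26\right) = 3992 \left(40 - 26\right) = 3992 \cdot 14 = 55888$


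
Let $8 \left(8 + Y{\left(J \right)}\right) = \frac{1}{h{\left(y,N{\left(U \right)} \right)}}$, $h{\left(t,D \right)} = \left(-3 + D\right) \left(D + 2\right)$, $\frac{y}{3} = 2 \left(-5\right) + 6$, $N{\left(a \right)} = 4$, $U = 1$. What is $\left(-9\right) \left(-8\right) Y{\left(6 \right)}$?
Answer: $- \frac{1149}{2} \approx -574.5$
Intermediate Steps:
$y = -12$ ($y = 3 \left(2 \left(-5\right) + 6\right) = 3 \left(-10 + 6\right) = 3 \left(-4\right) = -12$)
$h{\left(t,D \right)} = \left(-3 + D\right) \left(2 + D\right)$
$Y{\left(J \right)} = - \frac{383}{48}$ ($Y{\left(J \right)} = -8 + \frac{1}{8 \left(-6 + 4^{2} - 4\right)} = -8 + \frac{1}{8 \left(-6 + 16 - 4\right)} = -8 + \frac{1}{8 \cdot 6} = -8 + \frac{1}{8} \cdot \frac{1}{6} = -8 + \frac{1}{48} = - \frac{383}{48}$)
$\left(-9\right) \left(-8\right) Y{\left(6 \right)} = \left(-9\right) \left(-8\right) \left(- \frac{383}{48}\right) = 72 \left(- \frac{383}{48}\right) = - \frac{1149}{2}$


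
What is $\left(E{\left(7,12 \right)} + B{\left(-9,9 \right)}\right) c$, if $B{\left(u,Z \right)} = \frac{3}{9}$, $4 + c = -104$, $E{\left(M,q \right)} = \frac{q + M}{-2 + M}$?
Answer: $- \frac{2232}{5} \approx -446.4$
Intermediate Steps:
$E{\left(M,q \right)} = \frac{M + q}{-2 + M}$
$c = -108$ ($c = -4 - 104 = -108$)
$B{\left(u,Z \right)} = \frac{1}{3}$ ($B{\left(u,Z \right)} = 3 \cdot \frac{1}{9} = \frac{1}{3}$)
$\left(E{\left(7,12 \right)} + B{\left(-9,9 \right)}\right) c = \left(\frac{7 + 12}{-2 + 7} + \frac{1}{3}\right) \left(-108\right) = \left(\frac{1}{5} \cdot 19 + \frac{1}{3}\right) \left(-108\right) = \left(\frac{19}{5} + \frac{1}{3}\right) \left(-108\right) = \frac{62}{15} \left(-108\right) = - \frac{2232}{5}$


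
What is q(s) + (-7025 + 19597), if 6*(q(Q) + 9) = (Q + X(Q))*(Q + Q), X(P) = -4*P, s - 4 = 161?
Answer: -14662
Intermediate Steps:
s = 165 (s = 4 + 161 = 165)
q(Q) = -9 - Q**2 (q(Q) = -9 + ((Q - 4*Q)*(Q + Q))/6 = -9 + ((-3*Q)*(2*Q))/6 = -9 + (-6*Q**2)/6 = -9 - Q**2)
q(s) + (-7025 + 19597) = (-9 - 1*165**2) + (-7025 + 19597) = (-9 - 1*27225) + 12572 = (-9 - 27225) + 12572 = -27234 + 12572 = -14662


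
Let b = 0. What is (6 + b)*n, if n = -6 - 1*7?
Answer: -78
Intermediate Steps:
n = -13 (n = -6 - 7 = -13)
(6 + b)*n = (6 + 0)*(-13) = 6*(-13) = -78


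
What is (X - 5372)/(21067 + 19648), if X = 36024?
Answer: 30652/40715 ≈ 0.75284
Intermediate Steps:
(X - 5372)/(21067 + 19648) = (36024 - 5372)/(21067 + 19648) = 30652/40715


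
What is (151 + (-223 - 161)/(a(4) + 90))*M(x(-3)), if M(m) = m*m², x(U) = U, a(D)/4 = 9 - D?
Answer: -219051/55 ≈ -3982.7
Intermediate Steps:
a(D) = 36 - 4*D (a(D) = 4*(9 - D) = 36 - 4*D)
M(m) = m³
(151 + (-223 - 161)/(a(4) + 90))*M(x(-3)) = (151 + (-223 - 161)/((36 - 4*4) + 90))*(-3)³ = (151 - 384/((36 - 16) + 90))*(-27) = (151 - 384/(20 + 90))*(-27) = (151 - 384/110)*(-27) = (151 - 384*1/110)*(-27) = (151 - 192/55)*(-27) = (8113/55)*(-27) = -219051/55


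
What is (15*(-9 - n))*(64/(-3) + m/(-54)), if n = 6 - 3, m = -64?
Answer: 10880/3 ≈ 3626.7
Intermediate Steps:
n = 3
(15*(-9 - n))*(64/(-3) + m/(-54)) = (15*(-9 - 1*3))*(64/(-3) - 64/(-54)) = (15*(-9 - 3))*(64*(-1/3) - 64*(-1/54)) = (15*(-12))*(-64/3 + 32/27) = -180*(-544/27) = 10880/3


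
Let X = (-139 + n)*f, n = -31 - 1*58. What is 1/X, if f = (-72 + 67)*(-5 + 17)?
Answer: 1/13680 ≈ 7.3099e-5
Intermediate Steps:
n = -89 (n = -31 - 58 = -89)
f = -60 (f = -5*12 = -60)
X = 13680 (X = (-139 - 89)*(-60) = -228*(-60) = 13680)
1/X = 1/13680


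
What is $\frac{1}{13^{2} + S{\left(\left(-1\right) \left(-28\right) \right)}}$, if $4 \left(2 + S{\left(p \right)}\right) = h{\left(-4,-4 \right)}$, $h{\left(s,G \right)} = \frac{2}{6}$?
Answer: $\frac{12}{2005} \approx 0.005985$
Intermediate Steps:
$h{\left(s,G \right)} = \frac{1}{3}$ ($h{\left(s,G \right)} = 2 \cdot \frac{1}{6} = \frac{1}{3}$)
$S{\left(p \right)} = - \frac{23}{12}$ ($S{\left(p \right)} = -2 + \frac{1}{4} \cdot \frac{1}{3} = -2 + \frac{1}{12} = - \frac{23}{12}$)
$\frac{1}{13^{2} + S{\left(\left(-1\right) \left(-28\right) \right)}} = \frac{1}{13^{2} - \frac{23}{12}} = \frac{1}{169 - \frac{23}{12}} = \frac{1}{\frac{2005}{12}} = \frac{12}{2005}$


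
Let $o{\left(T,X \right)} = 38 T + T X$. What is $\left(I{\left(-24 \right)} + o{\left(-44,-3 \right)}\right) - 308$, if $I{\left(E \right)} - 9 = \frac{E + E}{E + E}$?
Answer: $-1838$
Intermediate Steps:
$I{\left(E \right)} = 10$ ($I{\left(E \right)} = 9 + \frac{E + E}{E + E} = 9 + \frac{2 E}{2 E} = 9 + 2 E \frac{1}{2 E} = 9 + 1 = 10$)
$\left(I{\left(-24 \right)} + o{\left(-44,-3 \right)}\right) - 308 = \left(10 - 44 \left(38 - 3\right)\right) - 308 = \left(10 - 1540\right) - 308 = -1530 - 308 = -1838$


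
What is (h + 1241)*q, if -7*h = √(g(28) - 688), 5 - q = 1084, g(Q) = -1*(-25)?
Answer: -1339039 + 1079*I*√663/7 ≈ -1.339e+6 + 3969.0*I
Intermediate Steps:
g(Q) = 25
q = -1079 (q = 5 - 1*1084 = 5 - 1084 = -1079)
h = -I*√663/7 (h = -√(25 - 688)/7 = -I*√663/7 ≈ -3.6784*I)
(h + 1241)*q = (-I*√663/7 + 1241)*(-1079) = (1241 - I*√663/7)*(-1079) = -1339039 + 1079*I*√663/7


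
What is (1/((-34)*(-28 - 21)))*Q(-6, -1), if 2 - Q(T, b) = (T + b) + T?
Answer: 15/1666 ≈ 0.0090036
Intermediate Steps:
Q(T, b) = 2 - b - 2*T (Q(T, b) = 2 - ((T + b) + T) = 2 - (b + 2*T) = 2 + (-b - 2*T) = 2 - b - 2*T)
(1/((-34)*(-28 - 21)))*Q(-6, -1) = (1/((-34)*(-28 - 21)))*(2 - 1*(-1) - 2*(-6)) = (-1/34/(-49))*(2 + 1 + 12) = -1/34*(-1/49)*15 = (1/1666)*15 = 15/1666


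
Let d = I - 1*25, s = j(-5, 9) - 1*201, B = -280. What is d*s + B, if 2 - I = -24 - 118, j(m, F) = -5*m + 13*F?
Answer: -7301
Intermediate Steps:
I = 144 (I = 2 - (-24 - 118) = 2 - 1*(-142) = 2 + 142 = 144)
s = -59 (s = (-5*(-5) + 13*9) - 1*201 = (25 + 117) - 201 = 142 - 201 = -59)
d = 119 (d = 144 - 1*25 = 144 - 25 = 119)
d*s + B = 119*(-59) - 280 = -7021 - 280 = -7301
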